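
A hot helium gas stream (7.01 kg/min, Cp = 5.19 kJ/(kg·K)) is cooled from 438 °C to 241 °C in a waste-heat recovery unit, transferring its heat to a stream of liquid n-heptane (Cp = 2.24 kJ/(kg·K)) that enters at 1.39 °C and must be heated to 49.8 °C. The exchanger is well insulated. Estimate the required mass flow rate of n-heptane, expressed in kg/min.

Heat released by hot stream: Q = 7.01 × 5.19 × (438 − 241) = 7167.2 kJ/min
Energy balance on cold side (adiabatic exchanger): Q = ṁ_c·Cp_c·(T_c,out − T_c,in)
ṁ_c = 7167.2 / [2.24 × (49.8 − 1.39)] = 66.095 kg/min

ṁ_c = 66.1 kg/min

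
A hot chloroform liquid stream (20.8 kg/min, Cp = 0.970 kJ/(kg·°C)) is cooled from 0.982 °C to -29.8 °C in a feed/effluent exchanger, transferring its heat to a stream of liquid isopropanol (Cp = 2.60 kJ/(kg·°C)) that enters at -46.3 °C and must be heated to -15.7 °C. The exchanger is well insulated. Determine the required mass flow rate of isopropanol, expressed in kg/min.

ṁ_c = 7.81 kg/min

Heat released by hot stream: Q = 20.8 × 0.970 × (0.982 − -29.8) = 621.06 kJ/min
Energy balance on cold side (adiabatic exchanger): Q = ṁ_c·Cp_c·(T_c,out − T_c,in)
ṁ_c = 621.06 / [2.60 × (-15.7 − -46.3)] = 7.8062 kg/min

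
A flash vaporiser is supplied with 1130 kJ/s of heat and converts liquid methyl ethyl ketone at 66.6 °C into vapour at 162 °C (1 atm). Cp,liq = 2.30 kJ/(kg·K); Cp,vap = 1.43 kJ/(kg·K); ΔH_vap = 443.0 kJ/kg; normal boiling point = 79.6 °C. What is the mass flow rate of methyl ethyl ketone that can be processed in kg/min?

ṁ = 115 kg/min

Δh = 2.30×(79.6−66.6) + 443.0 + 1.43×(162−79.6) = 590.73 kJ/kg
Q = 1130 kJ/s = 1130 kJ/s = 67800 kJ/min
ṁ = Q/Δh = 67800 / 590.73 = 114.77 kg/min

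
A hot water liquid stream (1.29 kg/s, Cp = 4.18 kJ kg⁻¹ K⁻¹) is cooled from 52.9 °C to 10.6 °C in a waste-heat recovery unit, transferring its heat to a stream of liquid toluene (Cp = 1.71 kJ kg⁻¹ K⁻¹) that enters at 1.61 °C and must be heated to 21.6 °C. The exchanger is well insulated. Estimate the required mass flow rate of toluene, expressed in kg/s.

ṁ_c = 6.67 kg/s

Heat released by hot stream: Q = 1.29 × 4.18 × (52.9 − 10.6) = 228.09 kJ/s
Energy balance on cold side (adiabatic exchanger): Q = ṁ_c·Cp_c·(T_c,out − T_c,in)
ṁ_c = 228.09 / [1.71 × (21.6 − 1.61)] = 6.6726 kg/s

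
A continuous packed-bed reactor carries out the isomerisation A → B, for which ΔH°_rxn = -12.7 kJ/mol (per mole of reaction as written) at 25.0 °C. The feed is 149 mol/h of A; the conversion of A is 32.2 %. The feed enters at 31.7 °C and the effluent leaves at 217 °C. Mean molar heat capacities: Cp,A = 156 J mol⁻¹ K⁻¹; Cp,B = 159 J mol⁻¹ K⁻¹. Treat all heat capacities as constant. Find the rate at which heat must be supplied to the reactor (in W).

Extent of reaction ξ = 0.322 × 149 = 47.978 mol/h
Reaction term: ξ·ΔH°_rxn = 47.978 × -12.7 = -609.32 kJ/h
Sensible, feed 31.7→25 °C: -155.73 kJ/h
Outlet flows (mol/h): A 101.02, B 47.978
Sensible, products 25→217 °C: 4490.5 kJ/h
Q = ΔH = 3725.4 kJ/h = 1.0348 kW
Heat supplied = 1034.8 W

Q_in = 1030 W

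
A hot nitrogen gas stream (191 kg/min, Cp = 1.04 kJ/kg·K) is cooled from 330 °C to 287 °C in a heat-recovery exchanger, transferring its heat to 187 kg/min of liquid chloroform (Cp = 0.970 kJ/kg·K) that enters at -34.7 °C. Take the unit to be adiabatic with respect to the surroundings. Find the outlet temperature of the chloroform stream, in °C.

Heat released by hot stream: Q = 191 × 1.04 × (330 − 287) = 8541.5 kJ/min
Energy balance on cold side (adiabatic exchanger): Q = ṁ_c·Cp_c·(T_c,out − T_c,in)
T_c,out = -34.7 + 8541.5/(187 × 0.970) = 12.389 °C

T_c,out = 12.4 °C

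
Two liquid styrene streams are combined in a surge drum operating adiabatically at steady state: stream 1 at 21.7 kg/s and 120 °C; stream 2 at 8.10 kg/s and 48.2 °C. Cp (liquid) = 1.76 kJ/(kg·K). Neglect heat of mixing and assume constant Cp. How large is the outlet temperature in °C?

No heat crosses the boundary, so H_out = H_in.
T_out = Σ ṁᵢCp,ᵢTᵢ / Σ ṁᵢCp,ᵢ
      = 5270.2 / 52.448 = 100.48 °C

T_out = 100 °C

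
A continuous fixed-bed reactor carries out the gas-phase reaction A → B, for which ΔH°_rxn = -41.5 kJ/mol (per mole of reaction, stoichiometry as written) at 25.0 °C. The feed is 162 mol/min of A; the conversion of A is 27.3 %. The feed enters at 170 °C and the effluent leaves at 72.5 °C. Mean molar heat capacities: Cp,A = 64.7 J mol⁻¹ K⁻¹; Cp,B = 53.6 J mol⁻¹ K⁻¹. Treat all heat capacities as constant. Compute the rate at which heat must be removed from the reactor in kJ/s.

Q_out = 48.0 kJ/s

Extent of reaction ξ = 0.273 × 162 = 44.226 mol/min
Reaction term: ξ·ΔH°_rxn = 44.226 × -41.5 = -1835.4 kJ/min
Sensible, feed 170→25 °C: -1519.8 kJ/min
Outlet flows (mol/min): A 117.77, B 44.226
Sensible, products 25→72.5 °C: 474.55 kJ/min
Q = ΔH = -2880.6 kJ/min = -48.011 kW
Heat removed = 48.011 kJ/s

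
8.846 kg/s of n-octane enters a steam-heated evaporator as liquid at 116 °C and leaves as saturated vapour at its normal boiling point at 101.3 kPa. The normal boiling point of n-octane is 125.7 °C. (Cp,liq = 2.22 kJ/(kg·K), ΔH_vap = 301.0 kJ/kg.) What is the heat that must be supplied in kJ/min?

Q = 171000 kJ/min

liquid 116→125.7 °C: 21.534 kJ/kg
vaporisation at 125.7 °C: 301 kJ/kg
Δh = 21.534 + 301 = 322.53 kJ/kg
Q = ṁ·Δh = 8.846 kg/s × 322.53 kJ/kg = 2853.1 kJ/s
|Q| = 2853.1 kW = 171190 kJ/min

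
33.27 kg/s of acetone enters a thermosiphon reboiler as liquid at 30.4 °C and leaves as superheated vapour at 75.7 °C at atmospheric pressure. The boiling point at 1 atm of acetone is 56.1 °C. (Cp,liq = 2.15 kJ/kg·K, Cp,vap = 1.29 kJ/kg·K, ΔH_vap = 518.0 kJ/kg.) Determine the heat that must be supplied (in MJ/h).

liquid 30.4→56.1 °C: 55.255 kJ/kg
vaporisation at 56.1 °C: 518 kJ/kg
vapour 56.1→75.7 °C: 25.284 kJ/kg
Δh = 55.255 + 518 + 25.284 = 598.54 kJ/kg
Q = ṁ·Δh = 33.27 kg/s × 598.54 kJ/kg = 19913 kJ/s
|Q| = 19913 kW = 71688 MJ/h

Q = 71700 MJ/h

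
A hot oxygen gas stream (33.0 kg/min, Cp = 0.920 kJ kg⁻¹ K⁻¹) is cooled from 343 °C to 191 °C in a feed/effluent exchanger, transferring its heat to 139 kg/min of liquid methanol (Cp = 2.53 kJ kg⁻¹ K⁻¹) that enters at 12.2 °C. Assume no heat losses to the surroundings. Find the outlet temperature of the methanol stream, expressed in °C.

Heat released by hot stream: Q = 33.0 × 0.920 × (343 − 191) = 4614.7 kJ/min
Energy balance on cold side (adiabatic exchanger): Q = ṁ_c·Cp_c·(T_c,out − T_c,in)
T_c,out = 12.2 + 4614.7/(139 × 2.53) = 25.322 °C

T_c,out = 25.3 °C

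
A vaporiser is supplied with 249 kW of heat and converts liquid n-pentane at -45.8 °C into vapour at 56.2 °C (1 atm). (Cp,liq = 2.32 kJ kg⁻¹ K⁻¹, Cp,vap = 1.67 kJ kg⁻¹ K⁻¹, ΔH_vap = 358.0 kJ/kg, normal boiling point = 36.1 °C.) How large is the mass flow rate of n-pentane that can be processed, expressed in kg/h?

Δh = 2.32×(36.1−-45.8) + 358.0 + 1.67×(56.2−36.1) = 581.58 kJ/kg
Q = 249 kW = 249 kJ/s = 896400 kJ/h
ṁ = Q/Δh = 896400 / 581.58 = 1541.3 kg/h

ṁ = 1540 kg/h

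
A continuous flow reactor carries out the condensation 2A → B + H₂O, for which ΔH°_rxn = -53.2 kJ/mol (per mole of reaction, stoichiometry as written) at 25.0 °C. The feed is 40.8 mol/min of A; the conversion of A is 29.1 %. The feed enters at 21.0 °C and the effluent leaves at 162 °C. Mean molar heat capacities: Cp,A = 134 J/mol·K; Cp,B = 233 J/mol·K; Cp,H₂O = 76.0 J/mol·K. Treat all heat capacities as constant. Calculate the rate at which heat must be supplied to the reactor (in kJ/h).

Q_in = 29300 kJ/h

Extent of reaction ξ = 0.291 × 40.8 / 2 = 5.9364 mol/min
Reaction term: ξ·ΔH°_rxn = 5.9364 × -53.2 = -315.82 kJ/min
Sensible, feed 21.0→25 °C: 21.869 kJ/min
Outlet flows (mol/min): A 28.927, B 5.9364, H₂O 5.9364
Sensible, products 25→162 °C: 782.35 kJ/min
Q = ΔH = 488.4 kJ/min = 8.1401 kW
Heat supplied = 29304 kJ/h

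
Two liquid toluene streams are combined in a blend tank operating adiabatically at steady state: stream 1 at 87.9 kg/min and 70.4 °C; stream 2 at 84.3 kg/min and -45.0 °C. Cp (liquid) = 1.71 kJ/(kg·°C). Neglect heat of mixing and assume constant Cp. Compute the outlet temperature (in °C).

Adiabatic, steady state ⇒ Σ ṁᵢCp,ᵢ(T_out − Tᵢ) = 0
Σ ṁᵢCp,ᵢTᵢ = 87.9×1.71×70.4 + 84.3×1.71×-45.0 = 4094.9
Σ ṁᵢCp,ᵢ = 87.9×1.71 + 84.3×1.71 = 294.46
T_out = 4094.9 / 294.46 = 13.906 °C

T_out = 13.9 °C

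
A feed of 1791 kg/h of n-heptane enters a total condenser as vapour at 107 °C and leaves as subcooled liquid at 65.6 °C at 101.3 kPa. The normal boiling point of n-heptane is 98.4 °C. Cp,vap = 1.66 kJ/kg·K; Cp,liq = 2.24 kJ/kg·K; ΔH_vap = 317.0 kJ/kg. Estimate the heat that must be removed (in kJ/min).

vapour 107→98.4 °C: -14.276 kJ/kg
condensation at 98.4 °C: -317 kJ/kg
liquid 98.4→65.6 °C: -73.472 kJ/kg
Δh = -14.276 + -317 + -73.472 = -404.75 kJ/kg
Q = ṁ·Δh = 1791 kg/h × -404.75 kJ/kg = -724900 kJ/h
|Q| = 201.36 kW = 12082 kJ/min

Q_c = 12100 kJ/min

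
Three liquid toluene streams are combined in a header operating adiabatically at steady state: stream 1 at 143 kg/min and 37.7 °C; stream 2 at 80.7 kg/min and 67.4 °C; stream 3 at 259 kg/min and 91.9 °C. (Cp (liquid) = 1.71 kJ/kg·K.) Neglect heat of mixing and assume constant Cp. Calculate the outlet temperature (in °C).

T_out = 71.7 °C

Energy balance with Q = 0: Σ ṁᵢCp,ᵢ(T_out − Tᵢ) = 0
Σ ṁᵢCp,ᵢTᵢ = 143×1.71×37.7 + 80.7×1.71×67.4 + 259×1.71×91.9 = 59221
Σ ṁᵢCp,ᵢ = 143×1.71 + 80.7×1.71 + 259×1.71 = 825.42
T_out = 59221 / 825.42 = 71.747 °C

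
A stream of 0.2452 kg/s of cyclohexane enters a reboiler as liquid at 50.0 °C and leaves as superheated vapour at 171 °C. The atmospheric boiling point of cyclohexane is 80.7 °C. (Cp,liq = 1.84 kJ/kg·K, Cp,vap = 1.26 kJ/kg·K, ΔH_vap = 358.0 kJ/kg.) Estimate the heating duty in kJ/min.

Q = 7770 kJ/min

liquid 50.0→80.7 °C: 56.488 kJ/kg
vaporisation at 80.7 °C: 358 kJ/kg
vapour 80.7→171 °C: 113.78 kJ/kg
Δh = 56.488 + 358 + 113.78 = 528.27 kJ/kg
Q = ṁ·Δh = 0.2452 kg/s × 528.27 kJ/kg = 129.53 kJ/s
|Q| = 129.53 kW = 7771.8 kJ/min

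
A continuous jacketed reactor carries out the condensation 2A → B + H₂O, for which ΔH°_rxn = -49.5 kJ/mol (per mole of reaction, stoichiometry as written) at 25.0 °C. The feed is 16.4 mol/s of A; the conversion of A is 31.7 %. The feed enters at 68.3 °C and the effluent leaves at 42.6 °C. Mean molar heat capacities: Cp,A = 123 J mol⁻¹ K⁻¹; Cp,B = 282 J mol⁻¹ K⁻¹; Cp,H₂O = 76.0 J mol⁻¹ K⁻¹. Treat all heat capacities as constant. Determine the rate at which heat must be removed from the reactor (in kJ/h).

Q_out = 631000 kJ/h

Extent of reaction ξ = 0.317 × 16.4 / 2 = 2.5994 mol/s
Reaction term: ξ·ΔH°_rxn = 2.5994 × -49.5 = -128.67 kJ/s
Sensible, feed 68.3→25 °C: -87.345 kJ/s
Outlet flows (mol/s): A 11.201, B 2.5994, H₂O 2.5994
Sensible, products 25→42.6 °C: 40.627 kJ/s
Q = ΔH = -175.39 kJ/s = -175.39 kW
Heat removed = 631400 kJ/h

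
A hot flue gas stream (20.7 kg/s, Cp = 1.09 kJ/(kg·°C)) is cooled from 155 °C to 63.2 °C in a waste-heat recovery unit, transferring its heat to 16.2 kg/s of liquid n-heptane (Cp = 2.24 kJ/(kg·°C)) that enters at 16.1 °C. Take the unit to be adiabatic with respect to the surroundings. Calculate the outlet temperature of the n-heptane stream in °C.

T_c,out = 73.2 °C

Heat released by hot stream: Q = 20.7 × 1.09 × (155 − 63.2) = 2071.3 kJ/s
Energy balance on cold side (adiabatic exchanger): Q = ṁ_c·Cp_c·(T_c,out − T_c,in)
T_c,out = 16.1 + 2071.3/(16.2 × 2.24) = 73.179 °C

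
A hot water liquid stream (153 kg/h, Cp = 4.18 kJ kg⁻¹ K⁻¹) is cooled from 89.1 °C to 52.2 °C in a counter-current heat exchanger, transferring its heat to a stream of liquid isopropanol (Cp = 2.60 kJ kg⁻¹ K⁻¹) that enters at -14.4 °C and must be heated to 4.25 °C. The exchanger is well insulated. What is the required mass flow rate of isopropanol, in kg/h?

ṁ_c = 487 kg/h

Heat released by hot stream: Q = 153 × 4.18 × (89.1 − 52.2) = 23599 kJ/h
Energy balance on cold side (adiabatic exchanger): Q = ṁ_c·Cp_c·(T_c,out − T_c,in)
ṁ_c = 23599 / [2.60 × (4.25 − -14.4)] = 486.68 kg/h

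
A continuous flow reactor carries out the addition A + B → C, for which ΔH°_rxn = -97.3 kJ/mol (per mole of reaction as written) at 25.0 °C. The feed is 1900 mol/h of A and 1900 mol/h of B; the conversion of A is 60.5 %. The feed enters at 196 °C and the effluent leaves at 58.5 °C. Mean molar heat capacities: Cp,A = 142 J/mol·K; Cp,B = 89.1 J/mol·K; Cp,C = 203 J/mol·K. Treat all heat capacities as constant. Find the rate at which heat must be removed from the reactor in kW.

Q_out = 48.1 kW

Extent of reaction ξ = 0.605 × 1900 = 1149.5 mol/h
Reaction term: ξ·ΔH°_rxn = 1149.5 × -97.3 = -111850 kJ/h
Sensible, feed 196→25 °C: -75084 kJ/h
Outlet flows (mol/h): A 750.5, B 750.5, C 1149.5
Sensible, products 25→58.5 °C: 13627 kJ/h
Q = ΔH = -173300 kJ/h = -48.14 kW
Heat removed = 48.14 kW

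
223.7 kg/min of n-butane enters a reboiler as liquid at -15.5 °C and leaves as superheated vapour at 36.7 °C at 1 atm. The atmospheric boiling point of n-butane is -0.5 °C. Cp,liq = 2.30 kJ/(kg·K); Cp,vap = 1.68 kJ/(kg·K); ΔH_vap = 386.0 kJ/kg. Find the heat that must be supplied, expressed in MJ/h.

liquid -15.5→-0.5 °C: 34.5 kJ/kg
vaporisation at -0.5 °C: 386 kJ/kg
vapour -0.5→36.7 °C: 62.496 kJ/kg
Δh = 34.5 + 386 + 62.496 = 483 kJ/kg
Q = ṁ·Δh = 223.7 kg/min × 483 kJ/kg = 108050 kJ/min
|Q| = 1800.8 kW = 6482.8 MJ/h

Q = 6480 MJ/h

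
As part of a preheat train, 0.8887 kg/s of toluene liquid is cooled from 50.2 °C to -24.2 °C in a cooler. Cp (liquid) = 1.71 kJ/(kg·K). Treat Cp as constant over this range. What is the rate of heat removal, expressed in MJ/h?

Q_c = 407 MJ/h

Q = ṁ·Cp·ΔT = 0.8887 × 1.71 × (-24.2 − 50.2) = -113.06 kJ/s
Cooling duty = 407.03 MJ/h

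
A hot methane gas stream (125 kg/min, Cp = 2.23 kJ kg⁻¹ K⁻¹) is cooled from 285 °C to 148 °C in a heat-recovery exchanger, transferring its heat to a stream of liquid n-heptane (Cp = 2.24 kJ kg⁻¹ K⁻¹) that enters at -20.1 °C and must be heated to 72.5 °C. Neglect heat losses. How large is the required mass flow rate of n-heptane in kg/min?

Heat released by hot stream: Q = 125 × 2.23 × (285 − 148) = 38189 kJ/min
Energy balance on cold side (adiabatic exchanger): Q = ṁ_c·Cp_c·(T_c,out − T_c,in)
ṁ_c = 38189 / [2.24 × (72.5 − -20.1)] = 184.11 kg/min

ṁ_c = 184 kg/min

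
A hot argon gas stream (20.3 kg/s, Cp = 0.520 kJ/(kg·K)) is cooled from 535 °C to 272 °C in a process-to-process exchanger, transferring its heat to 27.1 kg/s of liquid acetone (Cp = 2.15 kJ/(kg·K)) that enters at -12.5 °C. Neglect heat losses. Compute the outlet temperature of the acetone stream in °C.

T_c,out = 35.1 °C

Heat released by hot stream: Q = 20.3 × 0.520 × (535 − 272) = 2776.2 kJ/s
Energy balance on cold side (adiabatic exchanger): Q = ṁ_c·Cp_c·(T_c,out − T_c,in)
T_c,out = -12.5 + 2776.2/(27.1 × 2.15) = 35.148 °C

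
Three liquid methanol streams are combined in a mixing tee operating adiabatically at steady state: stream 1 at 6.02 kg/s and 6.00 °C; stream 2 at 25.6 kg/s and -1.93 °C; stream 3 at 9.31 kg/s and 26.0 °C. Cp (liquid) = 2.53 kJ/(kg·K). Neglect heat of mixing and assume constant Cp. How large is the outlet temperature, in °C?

T_out = 5.59 °C

Energy balance with Q = 0: Σ ṁᵢCp,ᵢ(T_out − Tᵢ) = 0
T_out = Σ ṁᵢCp,ᵢTᵢ / Σ ṁᵢCp,ᵢ
      = 578.79 / 103.55 = 5.5893 °C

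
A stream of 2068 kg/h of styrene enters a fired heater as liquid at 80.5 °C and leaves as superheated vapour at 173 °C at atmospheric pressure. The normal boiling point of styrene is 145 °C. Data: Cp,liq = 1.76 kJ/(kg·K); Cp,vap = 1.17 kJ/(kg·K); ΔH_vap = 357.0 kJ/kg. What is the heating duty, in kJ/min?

liquid 80.5→145 °C: 113.52 kJ/kg
vaporisation at 145 °C: 357 kJ/kg
vapour 145→173 °C: 32.76 kJ/kg
Δh = 113.52 + 357 + 32.76 = 503.28 kJ/kg
Q = ṁ·Δh = 2068 kg/h × 503.28 kJ/kg = 1.0408e+06 kJ/h
|Q| = 289.11 kW = 17346 kJ/min

Q = 17300 kJ/min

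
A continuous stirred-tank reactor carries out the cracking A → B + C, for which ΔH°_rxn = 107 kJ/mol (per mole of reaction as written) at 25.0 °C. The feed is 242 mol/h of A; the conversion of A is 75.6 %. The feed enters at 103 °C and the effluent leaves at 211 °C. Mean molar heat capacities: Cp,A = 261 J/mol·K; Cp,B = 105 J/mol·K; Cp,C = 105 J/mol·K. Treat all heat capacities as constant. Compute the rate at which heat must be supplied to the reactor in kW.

Extent of reaction ξ = 0.756 × 242 = 182.95 mol/h
Reaction term: ξ·ΔH°_rxn = 182.95 × 107 = 19576 kJ/h
Sensible, feed 103→25 °C: -4926.6 kJ/h
Outlet flows (mol/h): A 59.048, B 182.95, C 182.95
Sensible, products 25→211 °C: 10013 kJ/h
Q = ΔH = 24662 kJ/h = 6.8505 kW
Heat supplied = 6.8505 kW

Q_in = 6.85 kW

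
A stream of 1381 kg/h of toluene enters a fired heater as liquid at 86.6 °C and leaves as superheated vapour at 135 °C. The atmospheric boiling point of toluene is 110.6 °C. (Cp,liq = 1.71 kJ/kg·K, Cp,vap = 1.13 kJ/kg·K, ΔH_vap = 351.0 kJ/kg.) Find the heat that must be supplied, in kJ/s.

Q = 161 kJ/s

liquid 86.6→110.6 °C: 41.04 kJ/kg
vaporisation at 110.6 °C: 351 kJ/kg
vapour 110.6→135 °C: 27.572 kJ/kg
Δh = 41.04 + 351 + 27.572 = 419.61 kJ/kg
Q = ṁ·Δh = 1381 kg/h × 419.61 kJ/kg = 579480 kJ/h
|Q| = 160.97 kW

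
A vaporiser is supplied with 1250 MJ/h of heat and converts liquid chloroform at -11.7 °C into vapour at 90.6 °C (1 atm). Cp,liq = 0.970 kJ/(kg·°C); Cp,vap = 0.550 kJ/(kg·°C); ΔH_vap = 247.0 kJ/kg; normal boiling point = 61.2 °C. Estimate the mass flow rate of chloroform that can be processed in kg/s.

ṁ = 1.04 kg/s

Δh = 0.970×(61.2−-11.7) + 247.0 + 0.550×(90.6−61.2) = 333.88 kJ/kg
Q = 1250 MJ/h = 347.22 kJ/s = 347.22 kJ/s
ṁ = Q/Δh = 347.22 / 333.88 = 1.04 kg/s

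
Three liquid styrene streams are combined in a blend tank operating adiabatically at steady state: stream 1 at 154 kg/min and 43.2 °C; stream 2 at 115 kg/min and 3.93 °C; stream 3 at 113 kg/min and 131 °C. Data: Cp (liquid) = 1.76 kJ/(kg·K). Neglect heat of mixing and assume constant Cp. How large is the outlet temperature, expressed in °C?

T_out = 57.4 °C

No heat crosses the boundary, so H_out = H_in.
T_out = Σ ṁᵢCp,ᵢTᵢ / Σ ṁᵢCp,ᵢ
      = 38558 / 672.32 = 57.35 °C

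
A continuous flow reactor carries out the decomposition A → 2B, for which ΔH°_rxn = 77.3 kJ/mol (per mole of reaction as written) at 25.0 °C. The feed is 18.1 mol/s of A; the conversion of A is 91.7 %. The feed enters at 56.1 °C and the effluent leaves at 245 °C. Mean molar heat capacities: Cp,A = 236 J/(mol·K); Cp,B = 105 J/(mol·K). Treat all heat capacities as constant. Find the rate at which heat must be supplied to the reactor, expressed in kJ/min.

Q_in = 120000 kJ/min

Extent of reaction ξ = 0.917 × 18.1 = 16.598 mol/s
Reaction term: ξ·ΔH°_rxn = 16.598 × 77.3 = 1283 kJ/s
Sensible, feed 56.1→25 °C: -132.85 kJ/s
Outlet flows (mol/s): A 1.5023, B 33.195
Sensible, products 25→245 °C: 844.81 kJ/s
Q = ΔH = 1995 kJ/s = 1995 kW
Heat supplied = 119700 kJ/min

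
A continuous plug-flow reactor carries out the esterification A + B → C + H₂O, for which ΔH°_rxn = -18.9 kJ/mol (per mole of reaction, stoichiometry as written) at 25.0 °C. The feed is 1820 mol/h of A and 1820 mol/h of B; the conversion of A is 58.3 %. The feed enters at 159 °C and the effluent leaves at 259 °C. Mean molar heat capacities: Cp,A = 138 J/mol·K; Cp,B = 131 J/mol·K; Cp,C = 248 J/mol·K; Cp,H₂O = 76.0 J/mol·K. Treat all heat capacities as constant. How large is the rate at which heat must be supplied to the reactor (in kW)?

Q_in = 11.8 kW

Extent of reaction ξ = 0.583 × 1820 = 1061.1 mol/h
Reaction term: ξ·ΔH°_rxn = 1061.1 × -18.9 = -20054 kJ/h
Sensible, feed 159→25 °C: -65604 kJ/h
Outlet flows (mol/h): A 758.94, B 758.94, C 1061.1, H₂O 1061.1
Sensible, products 25→259 °C: 128220 kJ/h
Q = ΔH = 42560 kJ/h = 11.822 kW
Heat supplied = 11.822 kW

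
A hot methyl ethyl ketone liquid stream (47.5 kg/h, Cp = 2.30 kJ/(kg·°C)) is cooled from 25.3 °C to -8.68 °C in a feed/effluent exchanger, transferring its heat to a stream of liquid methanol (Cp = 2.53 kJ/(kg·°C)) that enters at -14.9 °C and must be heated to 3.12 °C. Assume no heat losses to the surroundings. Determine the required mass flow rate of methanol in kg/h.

Heat released by hot stream: Q = 47.5 × 2.30 × (25.3 − -8.68) = 3712.3 kJ/h
Energy balance on cold side (adiabatic exchanger): Q = ṁ_c·Cp_c·(T_c,out − T_c,in)
ṁ_c = 3712.3 / [2.53 × (3.12 − -14.9)] = 81.427 kg/h

ṁ_c = 81.4 kg/h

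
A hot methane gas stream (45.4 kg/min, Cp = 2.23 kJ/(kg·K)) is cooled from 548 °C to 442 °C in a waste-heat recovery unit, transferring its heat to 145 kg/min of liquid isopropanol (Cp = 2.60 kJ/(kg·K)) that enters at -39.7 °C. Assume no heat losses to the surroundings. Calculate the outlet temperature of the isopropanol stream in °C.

Heat released by hot stream: Q = 45.4 × 2.23 × (548 − 442) = 10732 kJ/min
Energy balance on cold side (adiabatic exchanger): Q = ṁ_c·Cp_c·(T_c,out − T_c,in)
T_c,out = -39.7 + 10732/(145 × 2.60) = -11.234 °C

T_c,out = -11.2 °C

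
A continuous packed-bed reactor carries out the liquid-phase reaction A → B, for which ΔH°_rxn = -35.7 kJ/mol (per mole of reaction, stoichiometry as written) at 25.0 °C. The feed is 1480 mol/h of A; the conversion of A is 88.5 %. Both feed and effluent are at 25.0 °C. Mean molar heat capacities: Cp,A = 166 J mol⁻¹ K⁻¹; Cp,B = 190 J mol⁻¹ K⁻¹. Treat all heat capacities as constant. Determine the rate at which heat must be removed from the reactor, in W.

Extent of reaction ξ = 0.885 × 1480 = 1309.8 mol/h
Reaction term: ξ·ΔH°_rxn = 1309.8 × -35.7 = -46760 kJ/h
Q = ΔH = -46760 kJ/h = -12.989 kW
Heat removed = 12989 W

Q_out = 13000 W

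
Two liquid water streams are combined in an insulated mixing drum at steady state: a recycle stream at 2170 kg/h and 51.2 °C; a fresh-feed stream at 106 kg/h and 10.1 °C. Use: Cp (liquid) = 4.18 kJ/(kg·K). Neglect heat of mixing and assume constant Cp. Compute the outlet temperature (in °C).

Energy balance with Q = 0: Σ ṁᵢCp,ᵢ(T_out − Tᵢ) = 0
T_out = Σ ṁᵢCp,ᵢTᵢ / Σ ṁᵢCp,ᵢ
      = 468890 / 9513.7 = 49.286 °C

T_out = 49.3 °C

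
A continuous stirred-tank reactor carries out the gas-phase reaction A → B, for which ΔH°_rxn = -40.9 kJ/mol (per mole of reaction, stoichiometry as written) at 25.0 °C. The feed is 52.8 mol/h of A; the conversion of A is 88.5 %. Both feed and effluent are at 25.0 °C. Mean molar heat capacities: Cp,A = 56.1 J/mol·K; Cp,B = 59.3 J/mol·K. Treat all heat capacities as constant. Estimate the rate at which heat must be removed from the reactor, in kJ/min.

Q_out = 31.9 kJ/min

Extent of reaction ξ = 0.885 × 52.8 = 46.728 mol/h
Reaction term: ξ·ΔH°_rxn = 46.728 × -40.9 = -1911.2 kJ/h
Q = ΔH = -1911.2 kJ/h = -0.53088 kW
Heat removed = 31.853 kJ/min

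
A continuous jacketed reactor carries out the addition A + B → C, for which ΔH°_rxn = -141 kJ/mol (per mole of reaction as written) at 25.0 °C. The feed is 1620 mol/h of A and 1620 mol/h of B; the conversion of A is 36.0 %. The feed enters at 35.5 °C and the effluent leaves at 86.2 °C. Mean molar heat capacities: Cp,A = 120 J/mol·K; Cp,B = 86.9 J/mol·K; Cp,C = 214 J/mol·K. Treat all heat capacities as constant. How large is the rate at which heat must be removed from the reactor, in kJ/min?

Q_out = 1080 kJ/min

Extent of reaction ξ = 0.360 × 1620 = 583.2 mol/h
Reaction term: ξ·ΔH°_rxn = 583.2 × -141 = -82231 kJ/h
Sensible, feed 35.5→25 °C: -3519.4 kJ/h
Outlet flows (mol/h): A 1036.8, B 1036.8, C 583.2
Sensible, products 25→86.2 °C: 20766 kJ/h
Q = ΔH = -64984 kJ/h = -18.051 kW
Heat removed = 1083.1 kJ/min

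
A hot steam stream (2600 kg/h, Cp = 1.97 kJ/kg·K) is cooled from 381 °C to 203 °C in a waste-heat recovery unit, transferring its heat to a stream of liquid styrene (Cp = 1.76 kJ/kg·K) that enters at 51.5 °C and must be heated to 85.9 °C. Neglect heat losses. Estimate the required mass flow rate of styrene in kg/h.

Heat released by hot stream: Q = 2600 × 1.97 × (381 − 203) = 911720 kJ/h
Energy balance on cold side (adiabatic exchanger): Q = ṁ_c·Cp_c·(T_c,out − T_c,in)
ṁ_c = 911720 / [1.76 × (85.9 − 51.5)] = 15059 kg/h

ṁ_c = 15100 kg/h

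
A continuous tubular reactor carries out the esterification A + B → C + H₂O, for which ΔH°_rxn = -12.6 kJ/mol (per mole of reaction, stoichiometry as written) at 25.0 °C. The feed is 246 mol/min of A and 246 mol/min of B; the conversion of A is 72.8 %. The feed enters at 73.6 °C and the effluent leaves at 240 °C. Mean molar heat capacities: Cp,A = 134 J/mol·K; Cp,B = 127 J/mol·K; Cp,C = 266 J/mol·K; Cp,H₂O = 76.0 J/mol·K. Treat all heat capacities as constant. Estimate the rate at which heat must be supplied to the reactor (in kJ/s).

Extent of reaction ξ = 0.728 × 246 = 179.09 mol/min
Reaction term: ξ·ΔH°_rxn = 179.09 × -12.6 = -2256.5 kJ/min
Sensible, feed 73.6→25 °C: -3120.4 kJ/min
Outlet flows (mol/min): A 66.912, B 66.912, C 179.09, H₂O 179.09
Sensible, products 25→240 °C: 16923 kJ/min
Q = ΔH = 11546 kJ/min = 192.44 kW
Heat supplied = 192.44 kJ/s

Q_in = 192 kJ/s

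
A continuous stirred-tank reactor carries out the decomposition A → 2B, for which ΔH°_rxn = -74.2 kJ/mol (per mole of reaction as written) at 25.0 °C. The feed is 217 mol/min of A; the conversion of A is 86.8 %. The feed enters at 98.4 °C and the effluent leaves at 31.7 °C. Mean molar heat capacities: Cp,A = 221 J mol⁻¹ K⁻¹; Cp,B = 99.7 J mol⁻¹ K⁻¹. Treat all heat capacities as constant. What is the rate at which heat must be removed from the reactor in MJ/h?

Extent of reaction ξ = 0.868 × 217 = 188.36 mol/min
Reaction term: ξ·ΔH°_rxn = 188.36 × -74.2 = -13976 kJ/min
Sensible, feed 98.4→25 °C: -3520 kJ/min
Outlet flows (mol/min): A 28.644, B 376.71
Sensible, products 25→31.7 °C: 294.05 kJ/min
Q = ΔH = -17202 kJ/min = -286.7 kW
Heat removed = 1032.1 MJ/h

Q_out = 1030 MJ/h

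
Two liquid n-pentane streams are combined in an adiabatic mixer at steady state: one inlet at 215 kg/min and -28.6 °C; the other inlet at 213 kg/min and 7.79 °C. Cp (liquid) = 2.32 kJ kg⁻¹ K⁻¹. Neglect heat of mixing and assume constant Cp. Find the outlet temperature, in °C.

T_out = -10.5 °C

Energy balance with Q = 0: Σ ṁᵢCp,ᵢ(T_out − Tᵢ) = 0
Σ ṁᵢCp,ᵢTᵢ = 215×2.32×-28.6 + 213×2.32×7.79 = -10416
Σ ṁᵢCp,ᵢ = 215×2.32 + 213×2.32 = 992.96
T_out = -10416 / 992.96 = -10.49 °C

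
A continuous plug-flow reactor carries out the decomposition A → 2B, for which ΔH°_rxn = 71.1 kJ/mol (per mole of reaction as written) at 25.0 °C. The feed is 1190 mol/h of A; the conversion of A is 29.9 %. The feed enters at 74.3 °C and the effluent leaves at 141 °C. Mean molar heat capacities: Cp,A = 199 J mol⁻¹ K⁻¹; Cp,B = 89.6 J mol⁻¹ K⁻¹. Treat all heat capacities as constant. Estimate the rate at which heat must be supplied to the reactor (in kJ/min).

Extent of reaction ξ = 0.299 × 1190 = 355.81 mol/h
Reaction term: ξ·ΔH°_rxn = 355.81 × 71.1 = 25298 kJ/h
Sensible, feed 74.3→25 °C: -11675 kJ/h
Outlet flows (mol/h): A 834.19, B 711.62
Sensible, products 25→141 °C: 26653 kJ/h
Q = ΔH = 40276 kJ/h = 11.188 kW
Heat supplied = 671.27 kJ/min

Q_in = 671 kJ/min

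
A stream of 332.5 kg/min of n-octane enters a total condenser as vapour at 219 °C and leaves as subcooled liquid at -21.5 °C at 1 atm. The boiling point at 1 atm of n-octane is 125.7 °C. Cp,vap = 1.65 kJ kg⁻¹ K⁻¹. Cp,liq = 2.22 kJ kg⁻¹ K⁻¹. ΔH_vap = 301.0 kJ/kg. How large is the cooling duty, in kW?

Q_c = 4330 kW

vapour 219→125.7 °C: -153.94 kJ/kg
condensation at 125.7 °C: -301 kJ/kg
liquid 125.7→-21.5 °C: -326.78 kJ/kg
Δh = -153.94 + -301 + -326.78 = -781.73 kJ/kg
Q = ṁ·Δh = 332.5 kg/min × -781.73 kJ/kg = -259920 kJ/min
|Q| = 4332.1 kW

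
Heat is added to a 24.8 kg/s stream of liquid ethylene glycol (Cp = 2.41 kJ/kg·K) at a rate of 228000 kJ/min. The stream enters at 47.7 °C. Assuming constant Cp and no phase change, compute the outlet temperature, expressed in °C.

T_out = 111 °C

Q = 228000 kJ/min = 3800 kJ/s
ΔT = Q/(ṁ·Cp) = 3800/(24.8×2.41) = 63.579 K
T_out = 47.7 + 63.579 = 111.28 °C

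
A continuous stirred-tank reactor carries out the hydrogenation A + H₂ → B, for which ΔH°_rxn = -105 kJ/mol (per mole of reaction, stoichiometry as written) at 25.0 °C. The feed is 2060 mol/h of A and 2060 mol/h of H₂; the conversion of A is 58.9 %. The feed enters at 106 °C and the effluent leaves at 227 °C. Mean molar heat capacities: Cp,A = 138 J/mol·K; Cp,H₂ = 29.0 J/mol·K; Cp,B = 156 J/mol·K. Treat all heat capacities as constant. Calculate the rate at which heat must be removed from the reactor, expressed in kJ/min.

Q_out = 1470 kJ/min

Extent of reaction ξ = 0.589 × 2060 = 1213.3 mol/h
Reaction term: ξ·ΔH°_rxn = 1213.3 × -105 = -127400 kJ/h
Sensible, feed 106→25 °C: -27866 kJ/h
Outlet flows (mol/h): A 846.66, H₂ 846.66, B 1213.3
Sensible, products 25→227 °C: 66796 kJ/h
Q = ΔH = -88470 kJ/h = -24.575 kW
Heat removed = 1474.5 kJ/min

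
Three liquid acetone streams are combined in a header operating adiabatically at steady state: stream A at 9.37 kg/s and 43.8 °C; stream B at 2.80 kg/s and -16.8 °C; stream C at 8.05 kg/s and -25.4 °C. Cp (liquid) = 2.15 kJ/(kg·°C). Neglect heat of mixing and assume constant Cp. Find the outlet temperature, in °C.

Energy balance with Q = 0: Σ ṁᵢCp,ᵢ(T_out − Tᵢ) = 0
T_out = Σ ṁᵢCp,ᵢTᵢ / Σ ṁᵢCp,ᵢ
      = 341.63 / 43.473 = 7.8584 °C

T_out = 7.86 °C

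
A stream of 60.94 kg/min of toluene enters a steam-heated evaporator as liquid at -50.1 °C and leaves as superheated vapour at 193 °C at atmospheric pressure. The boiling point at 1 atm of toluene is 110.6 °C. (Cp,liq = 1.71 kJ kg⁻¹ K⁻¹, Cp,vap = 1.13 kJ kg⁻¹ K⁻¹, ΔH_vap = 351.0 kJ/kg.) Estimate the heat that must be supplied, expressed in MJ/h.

liquid -50.1→110.6 °C: 274.8 kJ/kg
vaporisation at 110.6 °C: 351 kJ/kg
vapour 110.6→193 °C: 93.112 kJ/kg
Δh = 274.8 + 351 + 93.112 = 718.91 kJ/kg
Q = ṁ·Δh = 60.94 kg/min × 718.91 kJ/kg = 43810 kJ/min
|Q| = 730.17 kW = 2628.6 MJ/h

Q = 2630 MJ/h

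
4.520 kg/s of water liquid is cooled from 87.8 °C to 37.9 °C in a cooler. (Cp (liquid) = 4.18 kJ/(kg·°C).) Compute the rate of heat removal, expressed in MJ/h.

Q = ṁ·Cp·ΔT = 4.520 × 4.18 × (37.9 − 87.8) = -942.79 kJ/s
Cooling duty = 3394 MJ/h

Q_c = 3390 MJ/h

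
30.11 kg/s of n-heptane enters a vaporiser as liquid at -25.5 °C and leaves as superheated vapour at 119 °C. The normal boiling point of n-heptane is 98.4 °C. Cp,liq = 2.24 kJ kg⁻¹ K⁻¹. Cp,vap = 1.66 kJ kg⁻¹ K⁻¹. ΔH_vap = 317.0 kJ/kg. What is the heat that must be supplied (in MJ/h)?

liquid -25.5→98.4 °C: 277.54 kJ/kg
vaporisation at 98.4 °C: 317 kJ/kg
vapour 98.4→119 °C: 34.196 kJ/kg
Δh = 277.54 + 317 + 34.196 = 628.73 kJ/kg
Q = ṁ·Δh = 30.11 kg/s × 628.73 kJ/kg = 18931 kJ/s
|Q| = 18931 kW = 68152 MJ/h

Q = 68200 MJ/h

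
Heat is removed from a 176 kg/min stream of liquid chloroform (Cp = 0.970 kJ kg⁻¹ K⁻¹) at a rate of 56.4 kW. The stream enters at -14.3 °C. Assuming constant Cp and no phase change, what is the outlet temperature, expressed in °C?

Q = 56.4 kW = 3384 kJ/min
ΔT = Q/(ṁ·Cp) = 3384/(176×0.970) = 19.822 K
T_out = -14.3 − 19.822 = -34.122 °C

T_out = -34.1 °C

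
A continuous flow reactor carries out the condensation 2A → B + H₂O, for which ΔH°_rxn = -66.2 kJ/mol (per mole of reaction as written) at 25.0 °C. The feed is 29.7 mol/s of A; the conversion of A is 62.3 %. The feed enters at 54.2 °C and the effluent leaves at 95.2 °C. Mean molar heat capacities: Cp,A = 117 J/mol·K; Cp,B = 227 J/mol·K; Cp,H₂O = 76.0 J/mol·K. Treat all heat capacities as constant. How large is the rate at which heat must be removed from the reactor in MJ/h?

Extent of reaction ξ = 0.623 × 29.7 / 2 = 9.2515 mol/s
Reaction term: ξ·ΔH°_rxn = 9.2515 × -66.2 = -612.45 kJ/s
Sensible, feed 54.2→25 °C: -101.47 kJ/s
Outlet flows (mol/s): A 11.197, B 9.2515, H₂O 9.2515
Sensible, products 25→95.2 °C: 288.75 kJ/s
Q = ΔH = -425.17 kJ/s = -425.17 kW
Heat removed = 1530.6 MJ/h

Q_out = 1530 MJ/h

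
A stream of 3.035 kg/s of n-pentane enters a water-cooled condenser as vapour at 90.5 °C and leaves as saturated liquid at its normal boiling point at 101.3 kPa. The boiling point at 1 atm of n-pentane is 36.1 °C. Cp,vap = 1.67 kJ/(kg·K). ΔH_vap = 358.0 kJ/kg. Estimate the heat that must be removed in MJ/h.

vapour 90.5→36.1 °C: -90.848 kJ/kg
condensation at 36.1 °C: -358 kJ/kg
Δh = -90.848 + -358 = -448.85 kJ/kg
Q = ṁ·Δh = 3.035 kg/s × -448.85 kJ/kg = -1362.3 kJ/s
|Q| = 1362.3 kW = 4904.1 MJ/h

Q_c = 4900 MJ/h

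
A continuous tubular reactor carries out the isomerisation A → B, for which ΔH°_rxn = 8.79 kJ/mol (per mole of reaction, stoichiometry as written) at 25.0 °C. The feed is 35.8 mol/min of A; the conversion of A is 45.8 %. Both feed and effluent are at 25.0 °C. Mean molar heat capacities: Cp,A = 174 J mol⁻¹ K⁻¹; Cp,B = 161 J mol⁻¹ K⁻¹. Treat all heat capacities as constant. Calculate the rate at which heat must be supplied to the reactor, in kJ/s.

Q_in = 2.40 kJ/s

Extent of reaction ξ = 0.458 × 35.8 = 16.396 mol/min
Reaction term: ξ·ΔH°_rxn = 16.396 × 8.79 = 144.12 kJ/min
Q = ΔH = 144.12 kJ/min = 2.4021 kW
Heat supplied = 2.4021 kJ/s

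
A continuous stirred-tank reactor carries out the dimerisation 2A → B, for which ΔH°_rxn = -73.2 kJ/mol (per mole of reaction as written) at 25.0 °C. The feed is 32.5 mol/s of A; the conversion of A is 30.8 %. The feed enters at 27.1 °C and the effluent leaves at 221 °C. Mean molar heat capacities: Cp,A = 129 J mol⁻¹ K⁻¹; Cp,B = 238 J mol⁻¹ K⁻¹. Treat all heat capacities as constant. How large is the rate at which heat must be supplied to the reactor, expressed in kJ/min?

Q_in = 25600 kJ/min

Extent of reaction ξ = 0.308 × 32.5 / 2 = 5.005 mol/s
Reaction term: ξ·ΔH°_rxn = 5.005 × -73.2 = -366.37 kJ/s
Sensible, feed 27.1→25 °C: -8.8043 kJ/s
Outlet flows (mol/s): A 22.49, B 5.005
Sensible, products 25→221 °C: 802.11 kJ/s
Q = ΔH = 426.94 kJ/s = 426.94 kW
Heat supplied = 25616 kJ/min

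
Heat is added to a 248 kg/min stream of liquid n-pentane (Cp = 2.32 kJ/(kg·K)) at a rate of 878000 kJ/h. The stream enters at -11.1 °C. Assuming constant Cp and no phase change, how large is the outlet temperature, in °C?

T_out = 14.3 °C

Q = 878000 kJ/h = 14633 kJ/min
ΔT = Q/(ṁ·Cp) = 14633/(248×2.32) = 25.433 K
T_out = -11.1 + 25.433 = 14.333 °C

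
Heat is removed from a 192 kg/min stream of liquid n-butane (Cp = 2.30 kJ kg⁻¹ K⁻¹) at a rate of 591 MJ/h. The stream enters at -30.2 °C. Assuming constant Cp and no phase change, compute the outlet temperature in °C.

Q = 591 MJ/h = 9850 kJ/min
ΔT = Q/(ṁ·Cp) = 9850/(192×2.30) = 22.305 K
T_out = -30.2 − 22.305 = -52.505 °C

T_out = -52.5 °C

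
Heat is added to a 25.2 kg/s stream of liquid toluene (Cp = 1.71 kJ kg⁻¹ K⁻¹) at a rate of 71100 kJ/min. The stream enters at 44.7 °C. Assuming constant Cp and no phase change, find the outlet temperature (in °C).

T_out = 72.2 °C

Q = 71100 kJ/min = 1185 kJ/s
ΔT = Q/(ṁ·Cp) = 1185/(25.2×1.71) = 27.499 K
T_out = 44.7 + 27.499 = 72.199 °C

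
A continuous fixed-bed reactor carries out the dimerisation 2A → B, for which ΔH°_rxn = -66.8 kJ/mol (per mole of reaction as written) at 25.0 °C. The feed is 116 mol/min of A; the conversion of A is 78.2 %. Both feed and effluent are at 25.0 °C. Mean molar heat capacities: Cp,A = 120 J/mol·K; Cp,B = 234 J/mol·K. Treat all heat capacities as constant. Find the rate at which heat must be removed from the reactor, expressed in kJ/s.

Extent of reaction ξ = 0.782 × 116 / 2 = 45.356 mol/min
Reaction term: ξ·ΔH°_rxn = 45.356 × -66.8 = -3029.8 kJ/min
Q = ΔH = -3029.8 kJ/min = -50.496 kW
Heat removed = 50.496 kJ/s

Q_out = 50.5 kJ/s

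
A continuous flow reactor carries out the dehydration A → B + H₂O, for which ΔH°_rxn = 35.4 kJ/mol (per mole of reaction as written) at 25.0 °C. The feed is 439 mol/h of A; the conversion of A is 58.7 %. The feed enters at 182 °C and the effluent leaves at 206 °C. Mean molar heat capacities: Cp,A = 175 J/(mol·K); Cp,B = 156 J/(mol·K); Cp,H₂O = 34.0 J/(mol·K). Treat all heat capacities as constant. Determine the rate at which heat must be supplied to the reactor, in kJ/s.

Extent of reaction ξ = 0.587 × 439 = 257.69 mol/h
Reaction term: ξ·ΔH°_rxn = 257.69 × 35.4 = 9122.3 kJ/h
Sensible, feed 182→25 °C: -12062 kJ/h
Outlet flows (mol/h): A 181.31, B 257.69, H₂O 257.69
Sensible, products 25→206 °C: 14605 kJ/h
Q = ΔH = 11666 kJ/h = 3.2405 kW
Heat supplied = 3.2405 kJ/s

Q_in = 3.24 kJ/s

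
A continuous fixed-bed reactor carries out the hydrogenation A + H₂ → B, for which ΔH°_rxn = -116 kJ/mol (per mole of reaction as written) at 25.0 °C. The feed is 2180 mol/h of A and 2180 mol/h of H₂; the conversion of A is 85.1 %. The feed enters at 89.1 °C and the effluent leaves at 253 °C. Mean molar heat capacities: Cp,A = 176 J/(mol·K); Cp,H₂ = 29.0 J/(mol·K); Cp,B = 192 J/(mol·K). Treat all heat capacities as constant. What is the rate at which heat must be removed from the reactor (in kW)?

Q_out = 41.0 kW

Extent of reaction ξ = 0.851 × 2180 = 1855.2 mol/h
Reaction term: ξ·ΔH°_rxn = 1855.2 × -116 = -215200 kJ/h
Sensible, feed 89.1→25 °C: -28646 kJ/h
Outlet flows (mol/h): A 324.82, H₂ 324.82, B 1855.2
Sensible, products 25→253 °C: 96394 kJ/h
Q = ΔH = -147450 kJ/h = -40.959 kW
Heat removed = 40.959 kW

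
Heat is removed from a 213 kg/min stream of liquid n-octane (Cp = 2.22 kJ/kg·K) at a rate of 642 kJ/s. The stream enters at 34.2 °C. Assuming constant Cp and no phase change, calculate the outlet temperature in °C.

Q = 642 kJ/s = 38520 kJ/min
ΔT = Q/(ṁ·Cp) = 38520/(213×2.22) = 81.462 K
T_out = 34.2 − 81.462 = -47.262 °C

T_out = -47.3 °C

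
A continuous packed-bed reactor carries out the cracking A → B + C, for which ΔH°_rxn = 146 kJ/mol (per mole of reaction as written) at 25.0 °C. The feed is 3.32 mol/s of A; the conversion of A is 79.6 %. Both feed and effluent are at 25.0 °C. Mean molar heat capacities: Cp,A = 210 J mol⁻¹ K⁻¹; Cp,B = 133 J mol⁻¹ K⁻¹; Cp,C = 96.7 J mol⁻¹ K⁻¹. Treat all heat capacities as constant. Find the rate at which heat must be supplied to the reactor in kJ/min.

Q_in = 23200 kJ/min

Extent of reaction ξ = 0.796 × 3.32 = 2.6427 mol/s
Reaction term: ξ·ΔH°_rxn = 2.6427 × 146 = 385.84 kJ/s
Q = ΔH = 385.84 kJ/s = 385.84 kW
Heat supplied = 23150 kJ/min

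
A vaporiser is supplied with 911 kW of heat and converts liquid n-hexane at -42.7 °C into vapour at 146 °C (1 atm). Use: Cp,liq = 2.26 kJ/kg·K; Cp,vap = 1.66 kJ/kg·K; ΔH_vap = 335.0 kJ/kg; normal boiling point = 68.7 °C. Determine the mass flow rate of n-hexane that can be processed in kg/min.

Δh = 2.26×(68.7−-42.7) + 335.0 + 1.66×(146−68.7) = 715.08 kJ/kg
Q = 911 kW = 911 kJ/s = 54660 kJ/min
ṁ = Q/Δh = 54660 / 715.08 = 76.439 kg/min

ṁ = 76.4 kg/min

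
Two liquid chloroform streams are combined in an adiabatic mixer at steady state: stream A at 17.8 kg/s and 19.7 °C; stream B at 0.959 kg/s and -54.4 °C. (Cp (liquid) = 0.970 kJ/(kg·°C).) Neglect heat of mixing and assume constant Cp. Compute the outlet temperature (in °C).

No heat crosses the boundary, so H_out = H_in.
Σ ṁᵢCp,ᵢTᵢ = 17.8×0.970×19.7 + 0.959×0.970×-54.4 = 289.54
Σ ṁᵢCp,ᵢ = 17.8×0.970 + 0.959×0.970 = 18.196
T_out = 289.54 / 18.196 = 15.912 °C

T_out = 15.9 °C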